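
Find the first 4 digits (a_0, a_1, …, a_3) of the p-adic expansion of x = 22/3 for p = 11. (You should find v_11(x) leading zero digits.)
(a_0, …, a_3) = (0, 8, 3, 7)

v_11(22/3) = 1, so a_0 = ... = a_0 = 0. Factor out: x = 11^1 · u with u = 2/3 a unit in ℤ_11. Expand u iteratively via a_{v+i} = u_i mod 11, u_{i+1} = (u_i − a_{v+i})/11:
  u_0 = 2/3;  a_1 = 8;  u_1 = (u_0 − 8)/11 = -2/3
  u_1 = -2/3;  a_2 = 3;  u_2 = (u_1 − 3)/11 = -1/3
  u_2 = -1/3;  a_3 = 7;  u_3 = (u_2 − 7)/11 = -2/3
Digits: (0, 8, 3, 7).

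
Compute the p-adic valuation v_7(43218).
v_7(43218) = 4

v_7(n) is the largest exponent k such that 7^k divides n. Factor out: 43218 = 7^4 · 18. (Sign doesn't affect v_p.) So v_7(43218) = 4.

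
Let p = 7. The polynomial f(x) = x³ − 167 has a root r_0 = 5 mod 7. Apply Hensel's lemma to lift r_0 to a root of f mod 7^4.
r_3 = 768 (mod 2401)

Hensel: r_{i+1} = r_i − f(r_i)/f′(r_i) mod 7^{i+2}, where f′(x) = 3x². Iterate:
  r_0 = 5 (mod 7)
  r_1 = 33 (mod 49)
  r_2 = 82 (mod 343)
  r_3 = 768 (mod 2401)
Final: r = 768 with f(r) ≡ 0 mod 7^4.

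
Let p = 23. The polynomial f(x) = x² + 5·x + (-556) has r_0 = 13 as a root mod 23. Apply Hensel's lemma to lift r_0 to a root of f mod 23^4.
r_3 = 239558 (mod 279841)

Hensel: r_{i+1} = r_i − f(r_i)·(f′(r_i))^{-1} mod 23^{i+2}, f′(x) = 2x + 5. Iterate:
  r_0 = 13 (mod 23)
  r_1 = 450 (mod 529)
  r_2 = 8385 (mod 12167)
  r_3 = 239558 (mod 279841)
Final: r = 239558 satisfies f(r) ≡ 0 mod 23^4.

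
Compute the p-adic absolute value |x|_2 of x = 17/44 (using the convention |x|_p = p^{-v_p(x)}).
|17/44|_2 = 4

Step 1 — compute v_2(x) by factoring powers of 2 out of the numerator and denominator: v_2(17/44) = -2. Step 2 — apply |x|_p = p^{-v_p(x)} = 2^{2} = 4.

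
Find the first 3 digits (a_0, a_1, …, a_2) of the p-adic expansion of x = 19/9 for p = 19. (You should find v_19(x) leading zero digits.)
(a_0, …, a_2) = (0, 17, 16)

v_19(19/9) = 1, so a_0 = ... = a_0 = 0. Factor out: x = 19^1 · u with u = 1/9 a unit in ℤ_19. Expand u iteratively via a_{v+i} = u_i mod 19, u_{i+1} = (u_i − a_{v+i})/19:
  u_0 = 1/9;  a_1 = 17;  u_1 = (u_0 − 17)/19 = -8/9
  u_1 = -8/9;  a_2 = 16;  u_2 = (u_1 − 16)/19 = -8/9
Digits: (0, 17, 16).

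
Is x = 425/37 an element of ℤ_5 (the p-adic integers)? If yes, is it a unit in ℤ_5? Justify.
x ∈ ℤ_5 but not a unit; v_5(x) = 2 > 0

ℤ_5 = {x ∈ ℚ_5 : v_5(x) ≥ 0} and ℤ_5^× = {x ∈ ℤ_5 : v_5(x) = 0}. Here v_5(425/37) = v_5(num) − v_5(den) = 2; compare against these criteria.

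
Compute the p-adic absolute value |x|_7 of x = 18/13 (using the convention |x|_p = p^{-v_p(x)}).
|18/13|_7 = 1

Step 1 — compute v_7(x) by factoring powers of 7 out of the numerator and denominator: v_7(18/13) = 0. Step 2 — apply |x|_p = p^{-v_p(x)} = 7^{0} = 1.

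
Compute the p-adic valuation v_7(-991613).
v_7(-991613) = 5

v_7(n) is the largest exponent k such that 7^k divides n. Factor out: -991613 = -7^5 · 59. (Sign doesn't affect v_p.) So v_7(-991613) = 5.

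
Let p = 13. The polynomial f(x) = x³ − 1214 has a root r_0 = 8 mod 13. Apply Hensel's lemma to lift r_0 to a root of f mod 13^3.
r_2 = 788 (mod 2197)

Hensel: r_{i+1} = r_i − f(r_i)/f′(r_i) mod 13^{i+2}, where f′(x) = 3x². Iterate:
  r_0 = 8 (mod 13)
  r_1 = 112 (mod 169)
  r_2 = 788 (mod 2197)
Final: r = 788 with f(r) ≡ 0 mod 13^3.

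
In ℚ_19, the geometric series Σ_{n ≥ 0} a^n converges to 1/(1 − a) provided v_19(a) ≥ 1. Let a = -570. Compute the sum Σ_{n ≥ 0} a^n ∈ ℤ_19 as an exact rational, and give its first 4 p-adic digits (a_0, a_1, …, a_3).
Σ a^n = 1/(1 − a) = 1/571;  first 4 digits = (1, 8, 5, 8)

v_19(a) = 1 ≥ 1, so the series converges in ℤ_19 to 1/(1 − a) = 1/(1 − (-570)) = 1/571. Expand this rational in ℤ_19: compute digits iteratively via d_i = x_i mod 19, x_{i+1} = (x_i − d_i)/19. The first 4 digits are (1, 8, 5, 8).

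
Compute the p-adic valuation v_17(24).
v_17(24) = 0

v_17(n) is the largest exponent k such that 17^k divides n. Factor out: 24 = 17^0 · 24. (Sign doesn't affect v_p.) So v_17(24) = 0.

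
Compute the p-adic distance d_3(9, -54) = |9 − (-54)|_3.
d_3(9, -54) = 1/9

Step 1 — x − y = 9 − (-54) = 63. Step 2 — v_3(63) = 2 (factor: 63 = (3^2 · 7); the sign does not affect v_p). Step 3 — |x − y|_3 = 3^{-2} = 1/9.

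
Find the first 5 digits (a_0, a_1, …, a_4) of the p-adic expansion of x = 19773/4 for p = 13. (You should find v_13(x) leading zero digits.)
(a_0, …, a_4) = (0, 0, 0, 12, 9)

v_13(19773/4) = 3, so a_0 = ... = a_2 = 0. Factor out: x = 13^3 · u with u = 9/4 a unit in ℤ_13. Expand u iteratively via a_{v+i} = u_i mod 13, u_{i+1} = (u_i − a_{v+i})/13:
  u_0 = 9/4;  a_3 = 12;  u_1 = (u_0 − 12)/13 = -3/4
  u_1 = -3/4;  a_4 = 9;  u_2 = (u_1 − 9)/13 = -3/4
Digits: (0, 0, 0, 12, 9).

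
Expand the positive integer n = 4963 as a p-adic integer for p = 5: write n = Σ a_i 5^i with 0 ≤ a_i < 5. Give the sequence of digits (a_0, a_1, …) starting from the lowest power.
(a_0, a_1, …) = (3, 2, 3, 4, 2, 1)

Repeated division by 5 gives the digits low-to-high: 4963 = 3 + 2·5^1 + 3·5^2 + 4·5^3 + 2·5^4 + 1·5^5. Digit sequence: (3, 2, 3, 4, 2, 1).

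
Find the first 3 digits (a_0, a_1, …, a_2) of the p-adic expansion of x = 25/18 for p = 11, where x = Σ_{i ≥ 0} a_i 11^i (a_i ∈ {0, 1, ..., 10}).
(a_0, …, a_2) = (2, 3, 4)

v_11(25/18) = 0 (numerator and denominator both coprime to 11), so x ∈ ℤ_11^×. Compute digits iteratively via a_i = x_i mod 11, x_{i+1} = (x_i − a_i)/11, with x_0 = x:
  x_0 = 25/18;  a_0 = 2;  x_1 = (x_0 − 2)/11 = -1/18
  x_1 = -1/18;  a_1 = 3;  x_2 = (x_1 − 3)/11 = -5/18
  x_2 = -5/18;  a_2 = 4;  x_3 = (x_2 − 4)/11 = -7/18
Digits: (2, 3, 4).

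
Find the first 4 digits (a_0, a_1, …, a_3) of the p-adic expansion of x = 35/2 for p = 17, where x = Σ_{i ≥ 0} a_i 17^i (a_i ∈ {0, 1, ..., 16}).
(a_0, …, a_3) = (9, 9, 8, 8)

v_17(35/2) = 0 (numerator and denominator both coprime to 17), so x ∈ ℤ_17^×. Compute digits iteratively via a_i = x_i mod 17, x_{i+1} = (x_i − a_i)/17, with x_0 = x:
  x_0 = 35/2;  a_0 = 9;  x_1 = (x_0 − 9)/17 = 1/2
  x_1 = 1/2;  a_1 = 9;  x_2 = (x_1 − 9)/17 = -1/2
  x_2 = -1/2;  a_2 = 8;  x_3 = (x_2 − 8)/17 = -1/2
  x_3 = -1/2;  a_3 = 8;  x_4 = (x_3 − 8)/17 = -1/2
Digits: (9, 9, 8, 8).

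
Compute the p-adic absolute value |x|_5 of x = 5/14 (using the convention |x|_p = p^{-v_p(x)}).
|5/14|_5 = 1/5

Step 1 — compute v_5(x) by factoring powers of 5 out of the numerator and denominator: v_5(5/14) = 1. Step 2 — apply |x|_p = p^{-v_p(x)} = 5^{-1} = 1/5.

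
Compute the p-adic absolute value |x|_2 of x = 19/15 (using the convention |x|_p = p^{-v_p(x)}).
|19/15|_2 = 1

Step 1 — compute v_2(x) by factoring powers of 2 out of the numerator and denominator: v_2(19/15) = 0. Step 2 — apply |x|_p = p^{-v_p(x)} = 2^{0} = 1.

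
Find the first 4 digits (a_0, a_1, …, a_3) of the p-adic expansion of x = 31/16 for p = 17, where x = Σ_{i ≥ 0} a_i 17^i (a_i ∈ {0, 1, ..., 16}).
(a_0, …, a_3) = (3, 1, 1, 1)

v_17(31/16) = 0 (numerator and denominator both coprime to 17), so x ∈ ℤ_17^×. Compute digits iteratively via a_i = x_i mod 17, x_{i+1} = (x_i − a_i)/17, with x_0 = x:
  x_0 = 31/16;  a_0 = 3;  x_1 = (x_0 − 3)/17 = -1/16
  x_1 = -1/16;  a_1 = 1;  x_2 = (x_1 − 1)/17 = -1/16
  x_2 = -1/16;  a_2 = 1;  x_3 = (x_2 − 1)/17 = -1/16
  x_3 = -1/16;  a_3 = 1;  x_4 = (x_3 − 1)/17 = -1/16
Digits: (3, 1, 1, 1).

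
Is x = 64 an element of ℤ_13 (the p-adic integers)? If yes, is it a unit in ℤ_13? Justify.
x ∈ ℤ_13^× (unit); v_13(x) = 0

ℤ_13 = {x ∈ ℚ_13 : v_13(x) ≥ 0} and ℤ_13^× = {x ∈ ℤ_13 : v_13(x) = 0}. Here v_13(64) = v_13(num) − v_13(den) = 0; compare against these criteria.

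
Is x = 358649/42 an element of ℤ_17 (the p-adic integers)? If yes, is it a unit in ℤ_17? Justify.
x ∈ ℤ_17 but not a unit; v_17(x) = 3 > 0

ℤ_17 = {x ∈ ℚ_17 : v_17(x) ≥ 0} and ℤ_17^× = {x ∈ ℤ_17 : v_17(x) = 0}. Here v_17(358649/42) = v_17(num) − v_17(den) = 3; compare against these criteria.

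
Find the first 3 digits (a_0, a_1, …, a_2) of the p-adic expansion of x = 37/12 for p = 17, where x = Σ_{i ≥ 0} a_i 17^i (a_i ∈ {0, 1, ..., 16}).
(a_0, …, a_2) = (13, 15, 9)

v_17(37/12) = 0 (numerator and denominator both coprime to 17), so x ∈ ℤ_17^×. Compute digits iteratively via a_i = x_i mod 17, x_{i+1} = (x_i − a_i)/17, with x_0 = x:
  x_0 = 37/12;  a_0 = 13;  x_1 = (x_0 − 13)/17 = -7/12
  x_1 = -7/12;  a_1 = 15;  x_2 = (x_1 − 15)/17 = -11/12
  x_2 = -11/12;  a_2 = 9;  x_3 = (x_2 − 9)/17 = -7/12
Digits: (13, 15, 9).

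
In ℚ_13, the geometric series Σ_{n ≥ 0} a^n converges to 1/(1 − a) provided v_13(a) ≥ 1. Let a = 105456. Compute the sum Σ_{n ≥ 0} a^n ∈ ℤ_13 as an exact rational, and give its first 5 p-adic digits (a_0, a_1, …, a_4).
Σ a^n = 1/(1 − a) = -1/105455;  first 5 digits = (1, 0, 0, 9, 3)

v_13(a) = 3 ≥ 1, so the series converges in ℤ_13 to 1/(1 − a) = 1/(1 − 105456) = -1/105455. Expand this rational in ℤ_13: compute digits iteratively via d_i = x_i mod 13, x_{i+1} = (x_i − d_i)/13. The first 5 digits are (1, 0, 0, 9, 3).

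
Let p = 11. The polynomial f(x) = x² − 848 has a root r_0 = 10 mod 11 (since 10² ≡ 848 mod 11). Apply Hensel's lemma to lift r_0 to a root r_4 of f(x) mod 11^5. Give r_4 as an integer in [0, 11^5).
r_4 = 109383 (mod 161051)

Hensel's recurrence: r_{i+1} = r_i − f(r_i)·(f′(r_i))^{-1} mod 11^{i+2}, with f′(x) = 2x. Iterate:
  r_0 = 10 (mod 11)
  r_1 = 120 (mod 121)
  r_2 = 241 (mod 1331)
  r_3 = 6896 (mod 14641)
  r_4 = 109383 (mod 161051)
Final: r_4 = 109383, and one checks f(r_4) ≡ 0 mod 11^5.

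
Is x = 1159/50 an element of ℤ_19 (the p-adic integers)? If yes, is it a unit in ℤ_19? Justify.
x ∈ ℤ_19 but not a unit; v_19(x) = 1 > 0

ℤ_19 = {x ∈ ℚ_19 : v_19(x) ≥ 0} and ℤ_19^× = {x ∈ ℤ_19 : v_19(x) = 0}. Here v_19(1159/50) = v_19(num) − v_19(den) = 1; compare against these criteria.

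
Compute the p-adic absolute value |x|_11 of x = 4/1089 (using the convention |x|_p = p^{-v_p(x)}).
|4/1089|_11 = 121

Step 1 — compute v_11(x) by factoring powers of 11 out of the numerator and denominator: v_11(4/1089) = -2. Step 2 — apply |x|_p = p^{-v_p(x)} = 11^{2} = 121.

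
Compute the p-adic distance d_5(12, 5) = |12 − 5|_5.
d_5(12, 5) = 1

Step 1 — x − y = 12 − 5 = 7. Step 2 — v_5(7) = 0 (factor: 7 = (5^0 · 7); the sign does not affect v_p). Step 3 — |x − y|_5 = 5^{0} = 1.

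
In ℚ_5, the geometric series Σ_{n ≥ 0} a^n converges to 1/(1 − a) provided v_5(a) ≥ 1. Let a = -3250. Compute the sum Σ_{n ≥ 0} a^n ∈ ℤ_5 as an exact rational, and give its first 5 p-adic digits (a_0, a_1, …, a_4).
Σ a^n = 1/(1 − a) = 1/3251;  first 5 digits = (1, 0, 0, 4, 4)

v_5(a) = 3 ≥ 1, so the series converges in ℤ_5 to 1/(1 − a) = 1/(1 − (-3250)) = 1/3251. Expand this rational in ℤ_5: compute digits iteratively via d_i = x_i mod 5, x_{i+1} = (x_i − d_i)/5. The first 5 digits are (1, 0, 0, 4, 4).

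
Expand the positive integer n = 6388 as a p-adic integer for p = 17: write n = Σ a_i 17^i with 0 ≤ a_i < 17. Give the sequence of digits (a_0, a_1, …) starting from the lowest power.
(a_0, a_1, …) = (13, 1, 5, 1)

Repeated division by 17 gives the digits low-to-high: 6388 = 13 + 1·17^1 + 5·17^2 + 1·17^3. Digit sequence: (13, 1, 5, 1).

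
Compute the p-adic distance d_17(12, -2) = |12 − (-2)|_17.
d_17(12, -2) = 1

Step 1 — x − y = 12 − (-2) = 14. Step 2 — v_17(14) = 0 (factor: 14 = (17^0 · 14); the sign does not affect v_p). Step 3 — |x − y|_17 = 17^{0} = 1.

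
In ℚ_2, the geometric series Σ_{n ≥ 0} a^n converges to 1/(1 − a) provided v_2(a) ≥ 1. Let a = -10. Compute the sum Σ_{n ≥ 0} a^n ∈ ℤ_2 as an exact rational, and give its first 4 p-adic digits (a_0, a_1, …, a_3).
Σ a^n = 1/(1 − a) = 1/11;  first 4 digits = (1, 1, 0, 0)

v_2(a) = 1 ≥ 1, so the series converges in ℤ_2 to 1/(1 − a) = 1/(1 − (-10)) = 1/11. Expand this rational in ℤ_2: compute digits iteratively via d_i = x_i mod 2, x_{i+1} = (x_i − d_i)/2. The first 4 digits are (1, 1, 0, 0).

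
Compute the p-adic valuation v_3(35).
v_3(35) = 0

v_3(n) is the largest exponent k such that 3^k divides n. Factor out: 35 = 3^0 · 35. (Sign doesn't affect v_p.) So v_3(35) = 0.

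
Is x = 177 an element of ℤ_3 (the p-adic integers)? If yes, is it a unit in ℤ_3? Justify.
x ∈ ℤ_3 but not a unit; v_3(x) = 1 > 0

ℤ_3 = {x ∈ ℚ_3 : v_3(x) ≥ 0} and ℤ_3^× = {x ∈ ℤ_3 : v_3(x) = 0}. Here v_3(177) = v_3(num) − v_3(den) = 1; compare against these criteria.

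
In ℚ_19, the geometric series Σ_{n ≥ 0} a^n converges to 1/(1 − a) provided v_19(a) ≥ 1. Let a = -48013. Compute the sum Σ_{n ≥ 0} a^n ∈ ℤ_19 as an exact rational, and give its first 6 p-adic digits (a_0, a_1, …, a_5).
Σ a^n = 1/(1 − a) = 1/48014;  first 6 digits = (1, 0, 0, 12, 18, 18)

v_19(a) = 3 ≥ 1, so the series converges in ℤ_19 to 1/(1 − a) = 1/(1 − (-48013)) = 1/48014. Expand this rational in ℤ_19: compute digits iteratively via d_i = x_i mod 19, x_{i+1} = (x_i − d_i)/19. The first 6 digits are (1, 0, 0, 12, 18, 18).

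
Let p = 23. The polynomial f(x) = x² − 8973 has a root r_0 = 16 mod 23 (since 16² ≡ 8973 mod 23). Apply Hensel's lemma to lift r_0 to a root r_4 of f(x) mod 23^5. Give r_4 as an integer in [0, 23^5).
r_4 = 3422439 (mod 6436343)

Hensel's recurrence: r_{i+1} = r_i − f(r_i)·(f′(r_i))^{-1} mod 23^{i+2}, with f′(x) = 2x. Iterate:
  r_0 = 16 (mod 23)
  r_1 = 338 (mod 529)
  r_2 = 3512 (mod 12167)
  r_3 = 64347 (mod 279841)
  r_4 = 3422439 (mod 6436343)
Final: r_4 = 3422439, and one checks f(r_4) ≡ 0 mod 23^5.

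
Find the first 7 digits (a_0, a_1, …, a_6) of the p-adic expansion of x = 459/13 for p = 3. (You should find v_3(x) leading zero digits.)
(a_0, …, a_6) = (0, 0, 0, 2, 0, 2, 0)

v_3(459/13) = 3, so a_0 = ... = a_2 = 0. Factor out: x = 3^3 · u with u = 17/13 a unit in ℤ_3. Expand u iteratively via a_{v+i} = u_i mod 3, u_{i+1} = (u_i − a_{v+i})/3:
  u_0 = 17/13;  a_3 = 2;  u_1 = (u_0 − 2)/3 = -3/13
  u_1 = -3/13;  a_4 = 0;  u_2 = (u_1 − 0)/3 = -1/13
  u_2 = -1/13;  a_5 = 2;  u_3 = (u_2 − 2)/3 = -9/13
  u_3 = -9/13;  a_6 = 0;  u_4 = (u_3 − 0)/3 = -3/13
Digits: (0, 0, 0, 2, 0, 2, 0).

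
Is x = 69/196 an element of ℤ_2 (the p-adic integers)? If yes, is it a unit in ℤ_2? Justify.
x ∉ ℤ_2 (v_2(x) = -2 < 0)

ℤ_2 = {x ∈ ℚ_2 : v_2(x) ≥ 0} and ℤ_2^× = {x ∈ ℤ_2 : v_2(x) = 0}. Here v_2(69/196) = v_2(num) − v_2(den) = -2; compare against these criteria.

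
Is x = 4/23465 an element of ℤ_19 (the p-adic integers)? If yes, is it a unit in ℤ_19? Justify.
x ∉ ℤ_19 (v_19(x) = -2 < 0)

ℤ_19 = {x ∈ ℚ_19 : v_19(x) ≥ 0} and ℤ_19^× = {x ∈ ℤ_19 : v_19(x) = 0}. Here v_19(4/23465) = v_19(num) − v_19(den) = -2; compare against these criteria.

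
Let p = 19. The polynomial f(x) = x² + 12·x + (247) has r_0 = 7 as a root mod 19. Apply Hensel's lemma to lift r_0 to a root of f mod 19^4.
r_3 = 89326 (mod 130321)

Hensel: r_{i+1} = r_i − f(r_i)·(f′(r_i))^{-1} mod 19^{i+2}, f′(x) = 2x + 12. Iterate:
  r_0 = 7 (mod 19)
  r_1 = 159 (mod 361)
  r_2 = 159 (mod 6859)
  r_3 = 89326 (mod 130321)
Final: r = 89326 satisfies f(r) ≡ 0 mod 19^4.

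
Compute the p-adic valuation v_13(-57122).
v_13(-57122) = 4

v_13(n) is the largest exponent k such that 13^k divides n. Factor out: -57122 = -13^4 · 2. (Sign doesn't affect v_p.) So v_13(-57122) = 4.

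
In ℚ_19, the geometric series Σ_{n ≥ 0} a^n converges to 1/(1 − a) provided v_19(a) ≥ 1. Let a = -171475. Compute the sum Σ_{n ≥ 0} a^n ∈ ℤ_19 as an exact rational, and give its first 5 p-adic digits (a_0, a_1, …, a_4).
Σ a^n = 1/(1 − a) = 1/171476;  first 5 digits = (1, 0, 0, 13, 17)

v_19(a) = 3 ≥ 1, so the series converges in ℤ_19 to 1/(1 − a) = 1/(1 − (-171475)) = 1/171476. Expand this rational in ℤ_19: compute digits iteratively via d_i = x_i mod 19, x_{i+1} = (x_i − d_i)/19. The first 5 digits are (1, 0, 0, 13, 17).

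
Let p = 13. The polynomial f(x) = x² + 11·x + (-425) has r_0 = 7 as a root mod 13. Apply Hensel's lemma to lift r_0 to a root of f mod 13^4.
r_3 = 2243 (mod 28561)

Hensel: r_{i+1} = r_i − f(r_i)·(f′(r_i))^{-1} mod 13^{i+2}, f′(x) = 2x + 11. Iterate:
  r_0 = 7 (mod 13)
  r_1 = 46 (mod 169)
  r_2 = 46 (mod 2197)
  r_3 = 2243 (mod 28561)
Final: r = 2243 satisfies f(r) ≡ 0 mod 13^4.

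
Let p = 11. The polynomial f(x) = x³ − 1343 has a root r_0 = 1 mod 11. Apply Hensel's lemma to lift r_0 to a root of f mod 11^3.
r_2 = 287 (mod 1331)

Hensel: r_{i+1} = r_i − f(r_i)/f′(r_i) mod 11^{i+2}, where f′(x) = 3x². Iterate:
  r_0 = 1 (mod 11)
  r_1 = 45 (mod 121)
  r_2 = 287 (mod 1331)
Final: r = 287 with f(r) ≡ 0 mod 11^3.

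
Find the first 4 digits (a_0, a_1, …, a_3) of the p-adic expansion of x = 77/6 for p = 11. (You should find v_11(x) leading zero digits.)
(a_0, …, a_3) = (0, 3, 9, 1)

v_11(77/6) = 1, so a_0 = ... = a_0 = 0. Factor out: x = 11^1 · u with u = 7/6 a unit in ℤ_11. Expand u iteratively via a_{v+i} = u_i mod 11, u_{i+1} = (u_i − a_{v+i})/11:
  u_0 = 7/6;  a_1 = 3;  u_1 = (u_0 − 3)/11 = -1/6
  u_1 = -1/6;  a_2 = 9;  u_2 = (u_1 − 9)/11 = -5/6
  u_2 = -5/6;  a_3 = 1;  u_3 = (u_2 − 1)/11 = -1/6
Digits: (0, 3, 9, 1).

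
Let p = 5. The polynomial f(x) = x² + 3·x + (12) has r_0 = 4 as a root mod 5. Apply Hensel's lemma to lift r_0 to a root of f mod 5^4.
r_3 = 389 (mod 625)

Hensel: r_{i+1} = r_i − f(r_i)·(f′(r_i))^{-1} mod 5^{i+2}, f′(x) = 2x + 3. Iterate:
  r_0 = 4 (mod 5)
  r_1 = 14 (mod 25)
  r_2 = 14 (mod 125)
  r_3 = 389 (mod 625)
Final: r = 389 satisfies f(r) ≡ 0 mod 5^4.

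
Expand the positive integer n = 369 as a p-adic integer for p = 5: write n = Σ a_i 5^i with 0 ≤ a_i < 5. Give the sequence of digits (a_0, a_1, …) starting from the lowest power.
(a_0, a_1, …) = (4, 3, 4, 2)

Repeated division by 5 gives the digits low-to-high: 369 = 4 + 3·5^1 + 4·5^2 + 2·5^3. Digit sequence: (4, 3, 4, 2).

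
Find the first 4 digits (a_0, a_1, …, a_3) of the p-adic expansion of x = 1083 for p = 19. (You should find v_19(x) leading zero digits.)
(a_0, …, a_3) = (0, 0, 3, 0)

v_19(1083) = 2, so a_0 = ... = a_1 = 0. Factor out: x = 19^2 · u with u = 3 a unit in ℤ_19. Expand u iteratively via a_{v+i} = u_i mod 19, u_{i+1} = (u_i − a_{v+i})/19:
  u_0 = 3;  a_2 = 3;  u_1 = (u_0 − 3)/19 = 0
  u_1 = 0;  a_3 = 0;  u_2 = (u_1 − 0)/19 = 0
Digits: (0, 0, 3, 0).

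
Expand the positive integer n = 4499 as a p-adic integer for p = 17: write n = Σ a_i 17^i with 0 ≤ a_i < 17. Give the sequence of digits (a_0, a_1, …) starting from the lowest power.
(a_0, a_1, …) = (11, 9, 15)

Repeated division by 17 gives the digits low-to-high: 4499 = 11 + 9·17^1 + 15·17^2. Digit sequence: (11, 9, 15).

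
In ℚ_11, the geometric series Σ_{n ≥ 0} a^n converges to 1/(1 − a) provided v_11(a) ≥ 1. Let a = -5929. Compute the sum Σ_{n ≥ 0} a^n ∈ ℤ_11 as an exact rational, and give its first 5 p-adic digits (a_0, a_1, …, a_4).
Σ a^n = 1/(1 − a) = 1/5930;  first 5 digits = (1, 0, 6, 6, 2)

v_11(a) = 2 ≥ 1, so the series converges in ℤ_11 to 1/(1 − a) = 1/(1 − (-5929)) = 1/5930. Expand this rational in ℤ_11: compute digits iteratively via d_i = x_i mod 11, x_{i+1} = (x_i − d_i)/11. The first 5 digits are (1, 0, 6, 6, 2).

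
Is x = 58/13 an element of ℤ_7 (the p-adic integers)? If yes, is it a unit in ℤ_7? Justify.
x ∈ ℤ_7^× (unit); v_7(x) = 0

ℤ_7 = {x ∈ ℚ_7 : v_7(x) ≥ 0} and ℤ_7^× = {x ∈ ℤ_7 : v_7(x) = 0}. Here v_7(58/13) = v_7(num) − v_7(den) = 0; compare against these criteria.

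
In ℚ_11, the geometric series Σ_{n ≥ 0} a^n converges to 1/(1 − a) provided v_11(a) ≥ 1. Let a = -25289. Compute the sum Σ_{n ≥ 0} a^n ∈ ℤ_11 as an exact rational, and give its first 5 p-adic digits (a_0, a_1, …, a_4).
Σ a^n = 1/(1 − a) = 1/25290;  first 5 digits = (1, 0, 0, 3, 9)

v_11(a) = 3 ≥ 1, so the series converges in ℤ_11 to 1/(1 − a) = 1/(1 − (-25289)) = 1/25290. Expand this rational in ℤ_11: compute digits iteratively via d_i = x_i mod 11, x_{i+1} = (x_i − d_i)/11. The first 5 digits are (1, 0, 0, 3, 9).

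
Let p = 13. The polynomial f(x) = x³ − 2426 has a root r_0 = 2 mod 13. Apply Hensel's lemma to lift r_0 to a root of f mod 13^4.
r_3 = 15329 (mod 28561)

Hensel: r_{i+1} = r_i − f(r_i)/f′(r_i) mod 13^{i+2}, where f′(x) = 3x². Iterate:
  r_0 = 2 (mod 13)
  r_1 = 119 (mod 169)
  r_2 = 2147 (mod 2197)
  r_3 = 15329 (mod 28561)
Final: r = 15329 with f(r) ≡ 0 mod 13^4.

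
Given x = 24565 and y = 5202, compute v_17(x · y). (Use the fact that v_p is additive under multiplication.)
v_17(127787130) = 5

v_p(x) = 3 (factor: 24565 = 17^3 · 5); v_p(y) = 2 (factor: 5202 = 17^2 · 18). Additivity: v_p(xy) = v_p(x) + v_p(y) = 3 + 2 = 5. (Direct check: xy = 127787130 = 17^5 · (90).)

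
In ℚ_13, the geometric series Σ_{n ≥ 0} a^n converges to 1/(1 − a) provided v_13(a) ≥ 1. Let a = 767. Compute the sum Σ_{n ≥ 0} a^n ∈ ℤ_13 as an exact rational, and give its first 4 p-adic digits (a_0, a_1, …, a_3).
Σ a^n = 1/(1 − a) = -1/766;  first 4 digits = (1, 7, 1, 0)

v_13(a) = 1 ≥ 1, so the series converges in ℤ_13 to 1/(1 − a) = 1/(1 − 767) = -1/766. Expand this rational in ℤ_13: compute digits iteratively via d_i = x_i mod 13, x_{i+1} = (x_i − d_i)/13. The first 4 digits are (1, 7, 1, 0).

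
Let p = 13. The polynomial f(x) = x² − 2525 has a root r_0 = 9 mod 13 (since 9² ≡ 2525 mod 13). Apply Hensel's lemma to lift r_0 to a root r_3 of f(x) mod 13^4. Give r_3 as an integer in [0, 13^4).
r_3 = 18547 (mod 28561)

Hensel's recurrence: r_{i+1} = r_i − f(r_i)·(f′(r_i))^{-1} mod 13^{i+2}, with f′(x) = 2x. Iterate:
  r_0 = 9 (mod 13)
  r_1 = 126 (mod 169)
  r_2 = 971 (mod 2197)
  r_3 = 18547 (mod 28561)
Final: r_3 = 18547, and one checks f(r_3) ≡ 0 mod 13^4.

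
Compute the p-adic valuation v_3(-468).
v_3(-468) = 2

v_3(n) is the largest exponent k such that 3^k divides n. Factor out: -468 = -3^2 · 52. (Sign doesn't affect v_p.) So v_3(-468) = 2.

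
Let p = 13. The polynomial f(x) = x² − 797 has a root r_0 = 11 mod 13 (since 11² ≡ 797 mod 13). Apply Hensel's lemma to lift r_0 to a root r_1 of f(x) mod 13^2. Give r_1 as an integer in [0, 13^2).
r_1 = 11 (mod 169)

Hensel's recurrence: r_{i+1} = r_i − f(r_i)·(f′(r_i))^{-1} mod 13^{i+2}, with f′(x) = 2x. Iterate:
  r_0 = 11 (mod 13)
  r_1 = 11 (mod 169)
Final: r_1 = 11, and one checks f(r_1) ≡ 0 mod 13^2.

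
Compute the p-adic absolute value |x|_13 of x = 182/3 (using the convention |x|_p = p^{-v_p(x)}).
|182/3|_13 = 1/13

Step 1 — compute v_13(x) by factoring powers of 13 out of the numerator and denominator: v_13(182/3) = 1. Step 2 — apply |x|_p = p^{-v_p(x)} = 13^{-1} = 1/13.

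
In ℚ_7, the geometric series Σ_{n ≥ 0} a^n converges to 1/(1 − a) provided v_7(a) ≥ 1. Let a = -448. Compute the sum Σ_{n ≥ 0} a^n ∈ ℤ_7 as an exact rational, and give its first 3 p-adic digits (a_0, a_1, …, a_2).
Σ a^n = 1/(1 − a) = 1/449;  first 3 digits = (1, 6, 5)

v_7(a) = 1 ≥ 1, so the series converges in ℤ_7 to 1/(1 − a) = 1/(1 − (-448)) = 1/449. Expand this rational in ℤ_7: compute digits iteratively via d_i = x_i mod 7, x_{i+1} = (x_i − d_i)/7. The first 3 digits are (1, 6, 5).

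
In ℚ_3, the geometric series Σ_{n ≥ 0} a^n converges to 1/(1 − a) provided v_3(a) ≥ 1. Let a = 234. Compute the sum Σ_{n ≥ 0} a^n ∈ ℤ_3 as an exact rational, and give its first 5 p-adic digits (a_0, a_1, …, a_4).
Σ a^n = 1/(1 − a) = -1/233;  first 5 digits = (1, 0, 2, 2, 0)

v_3(a) = 2 ≥ 1, so the series converges in ℤ_3 to 1/(1 − a) = 1/(1 − 234) = -1/233. Expand this rational in ℤ_3: compute digits iteratively via d_i = x_i mod 3, x_{i+1} = (x_i − d_i)/3. The first 5 digits are (1, 0, 2, 2, 0).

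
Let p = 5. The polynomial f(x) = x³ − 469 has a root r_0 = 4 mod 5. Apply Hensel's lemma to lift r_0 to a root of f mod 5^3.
r_2 = 89 (mod 125)

Hensel: r_{i+1} = r_i − f(r_i)/f′(r_i) mod 5^{i+2}, where f′(x) = 3x². Iterate:
  r_0 = 4 (mod 5)
  r_1 = 14 (mod 25)
  r_2 = 89 (mod 125)
Final: r = 89 with f(r) ≡ 0 mod 5^3.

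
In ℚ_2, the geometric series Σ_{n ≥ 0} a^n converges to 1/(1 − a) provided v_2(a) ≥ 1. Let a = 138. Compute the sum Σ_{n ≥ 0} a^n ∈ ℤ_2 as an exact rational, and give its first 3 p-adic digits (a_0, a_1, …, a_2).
Σ a^n = 1/(1 − a) = -1/137;  first 3 digits = (1, 1, 1)

v_2(a) = 1 ≥ 1, so the series converges in ℤ_2 to 1/(1 − a) = 1/(1 − 138) = -1/137. Expand this rational in ℤ_2: compute digits iteratively via d_i = x_i mod 2, x_{i+1} = (x_i − d_i)/2. The first 3 digits are (1, 1, 1).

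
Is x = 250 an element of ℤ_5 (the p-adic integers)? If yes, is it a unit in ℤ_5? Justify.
x ∈ ℤ_5 but not a unit; v_5(x) = 3 > 0

ℤ_5 = {x ∈ ℚ_5 : v_5(x) ≥ 0} and ℤ_5^× = {x ∈ ℤ_5 : v_5(x) = 0}. Here v_5(250) = v_5(num) − v_5(den) = 3; compare against these criteria.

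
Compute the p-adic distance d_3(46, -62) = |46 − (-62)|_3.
d_3(46, -62) = 1/27

Step 1 — x − y = 46 − (-62) = 108. Step 2 — v_3(108) = 3 (factor: 108 = (3^3 · 4); the sign does not affect v_p). Step 3 — |x − y|_3 = 3^{-3} = 1/27.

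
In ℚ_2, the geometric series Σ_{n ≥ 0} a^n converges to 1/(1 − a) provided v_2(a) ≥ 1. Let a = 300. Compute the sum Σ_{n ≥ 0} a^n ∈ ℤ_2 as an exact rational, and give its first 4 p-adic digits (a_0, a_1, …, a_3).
Σ a^n = 1/(1 − a) = -1/299;  first 4 digits = (1, 0, 1, 1)

v_2(a) = 2 ≥ 1, so the series converges in ℤ_2 to 1/(1 − a) = 1/(1 − 300) = -1/299. Expand this rational in ℤ_2: compute digits iteratively via d_i = x_i mod 2, x_{i+1} = (x_i − d_i)/2. The first 4 digits are (1, 0, 1, 1).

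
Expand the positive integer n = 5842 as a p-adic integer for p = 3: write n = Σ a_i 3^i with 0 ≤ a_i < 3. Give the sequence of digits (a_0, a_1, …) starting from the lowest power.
(a_0, a_1, …) = (1, 0, 1, 0, 0, 0, 2, 2)

Repeated division by 3 gives the digits low-to-high: 5842 = 1 + 1·3^2 + 2·3^6 + 2·3^7. Digit sequence: (1, 0, 1, 0, 0, 0, 2, 2).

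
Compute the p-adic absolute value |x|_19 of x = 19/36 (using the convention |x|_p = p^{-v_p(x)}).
|19/36|_19 = 1/19

Step 1 — compute v_19(x) by factoring powers of 19 out of the numerator and denominator: v_19(19/36) = 1. Step 2 — apply |x|_p = p^{-v_p(x)} = 19^{-1} = 1/19.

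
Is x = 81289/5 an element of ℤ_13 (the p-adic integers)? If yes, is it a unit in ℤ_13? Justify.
x ∈ ℤ_13 but not a unit; v_13(x) = 3 > 0

ℤ_13 = {x ∈ ℚ_13 : v_13(x) ≥ 0} and ℤ_13^× = {x ∈ ℤ_13 : v_13(x) = 0}. Here v_13(81289/5) = v_13(num) − v_13(den) = 3; compare against these criteria.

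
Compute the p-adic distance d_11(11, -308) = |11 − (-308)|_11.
d_11(11, -308) = 1/11

Step 1 — x − y = 11 − (-308) = 319. Step 2 — v_11(319) = 1 (factor: 319 = (11^1 · 29); the sign does not affect v_p). Step 3 — |x − y|_11 = 11^{-1} = 1/11.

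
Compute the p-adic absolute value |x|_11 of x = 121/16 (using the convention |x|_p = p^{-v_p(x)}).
|121/16|_11 = 1/121

Step 1 — compute v_11(x) by factoring powers of 11 out of the numerator and denominator: v_11(121/16) = 2. Step 2 — apply |x|_p = p^{-v_p(x)} = 11^{-2} = 1/121.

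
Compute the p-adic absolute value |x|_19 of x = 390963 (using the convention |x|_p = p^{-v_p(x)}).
|390963|_19 = 1/130321

Step 1 — compute v_19(x) by factoring powers of 19 out of the numerator and denominator: v_19(390963) = 4. Step 2 — apply |x|_p = p^{-v_p(x)} = 19^{-4} = 1/130321.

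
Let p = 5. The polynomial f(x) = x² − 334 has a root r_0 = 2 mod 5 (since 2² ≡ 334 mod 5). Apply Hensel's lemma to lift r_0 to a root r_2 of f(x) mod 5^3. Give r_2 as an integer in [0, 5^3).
r_2 = 47 (mod 125)

Hensel's recurrence: r_{i+1} = r_i − f(r_i)·(f′(r_i))^{-1} mod 5^{i+2}, with f′(x) = 2x. Iterate:
  r_0 = 2 (mod 5)
  r_1 = 22 (mod 25)
  r_2 = 47 (mod 125)
Final: r_2 = 47, and one checks f(r_2) ≡ 0 mod 5^3.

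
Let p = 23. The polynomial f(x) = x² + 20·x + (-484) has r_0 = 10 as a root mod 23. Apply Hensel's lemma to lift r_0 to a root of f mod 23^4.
r_3 = 198178 (mod 279841)

Hensel: r_{i+1} = r_i − f(r_i)·(f′(r_i))^{-1} mod 23^{i+2}, f′(x) = 2x + 20. Iterate:
  r_0 = 10 (mod 23)
  r_1 = 332 (mod 529)
  r_2 = 3506 (mod 12167)
  r_3 = 198178 (mod 279841)
Final: r = 198178 satisfies f(r) ≡ 0 mod 23^4.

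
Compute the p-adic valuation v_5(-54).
v_5(-54) = 0

v_5(n) is the largest exponent k such that 5^k divides n. Factor out: -54 = -5^0 · 54. (Sign doesn't affect v_p.) So v_5(-54) = 0.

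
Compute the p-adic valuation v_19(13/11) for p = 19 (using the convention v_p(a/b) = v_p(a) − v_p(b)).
v_19(13/11) = 0

Factor powers of 19 from the numerator and denominator of the reduced fraction: 13 = 19^0 · 13 and 11 = 19^0 · 11. Apply v_p(a/b) = v_p(a) − v_p(b): v_19(13/11) = 0 − 0 = 0.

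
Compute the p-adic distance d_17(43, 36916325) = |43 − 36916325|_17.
d_17(43, 36916325) = 1/1419857

Step 1 — x − y = 43 − 36916325 = -36916282. Step 2 — v_17(-36916282) = 5 (factor: -36916282 = −(17^5 · 26); the sign does not affect v_p). Step 3 — |x − y|_17 = 17^{-5} = 1/1419857.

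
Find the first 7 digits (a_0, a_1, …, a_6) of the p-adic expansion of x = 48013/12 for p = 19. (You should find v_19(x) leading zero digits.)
(a_0, …, a_6) = (0, 0, 0, 18, 7, 17, 7)

v_19(48013/12) = 3, so a_0 = ... = a_2 = 0. Factor out: x = 19^3 · u with u = 7/12 a unit in ℤ_19. Expand u iteratively via a_{v+i} = u_i mod 19, u_{i+1} = (u_i − a_{v+i})/19:
  u_0 = 7/12;  a_3 = 18;  u_1 = (u_0 − 18)/19 = -11/12
  u_1 = -11/12;  a_4 = 7;  u_2 = (u_1 − 7)/19 = -5/12
  u_2 = -5/12;  a_5 = 17;  u_3 = (u_2 − 17)/19 = -11/12
  u_3 = -11/12;  a_6 = 7;  u_4 = (u_3 − 7)/19 = -5/12
Digits: (0, 0, 0, 18, 7, 17, 7).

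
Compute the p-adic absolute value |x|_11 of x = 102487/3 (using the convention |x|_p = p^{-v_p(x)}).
|102487/3|_11 = 1/14641

Step 1 — compute v_11(x) by factoring powers of 11 out of the numerator and denominator: v_11(102487/3) = 4. Step 2 — apply |x|_p = p^{-v_p(x)} = 11^{-4} = 1/14641.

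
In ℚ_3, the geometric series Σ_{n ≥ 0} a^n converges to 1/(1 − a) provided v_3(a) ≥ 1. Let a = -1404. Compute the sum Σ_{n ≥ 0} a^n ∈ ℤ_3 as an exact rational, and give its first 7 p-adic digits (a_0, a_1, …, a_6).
Σ a^n = 1/(1 − a) = 1/1405;  first 7 digits = (1, 0, 0, 2, 0, 0, 2)

v_3(a) = 3 ≥ 1, so the series converges in ℤ_3 to 1/(1 − a) = 1/(1 − (-1404)) = 1/1405. Expand this rational in ℤ_3: compute digits iteratively via d_i = x_i mod 3, x_{i+1} = (x_i − d_i)/3. The first 7 digits are (1, 0, 0, 2, 0, 0, 2).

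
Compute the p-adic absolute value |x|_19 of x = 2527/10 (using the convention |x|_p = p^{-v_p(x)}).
|2527/10|_19 = 1/361

Step 1 — compute v_19(x) by factoring powers of 19 out of the numerator and denominator: v_19(2527/10) = 2. Step 2 — apply |x|_p = p^{-v_p(x)} = 19^{-2} = 1/361.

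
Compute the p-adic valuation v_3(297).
v_3(297) = 3

v_3(n) is the largest exponent k such that 3^k divides n. Factor out: 297 = 3^3 · 11. (Sign doesn't affect v_p.) So v_3(297) = 3.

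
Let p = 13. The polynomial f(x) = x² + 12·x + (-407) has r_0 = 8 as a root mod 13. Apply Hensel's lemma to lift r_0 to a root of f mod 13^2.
r_1 = 47 (mod 169)

Hensel: r_{i+1} = r_i − f(r_i)·(f′(r_i))^{-1} mod 13^{i+2}, f′(x) = 2x + 12. Iterate:
  r_0 = 8 (mod 13)
  r_1 = 47 (mod 169)
Final: r = 47 satisfies f(r) ≡ 0 mod 13^2.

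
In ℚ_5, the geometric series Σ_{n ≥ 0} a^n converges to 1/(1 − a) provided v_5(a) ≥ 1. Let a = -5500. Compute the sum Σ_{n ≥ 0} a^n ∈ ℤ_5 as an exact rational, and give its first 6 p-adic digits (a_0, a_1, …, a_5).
Σ a^n = 1/(1 − a) = 1/5501;  first 6 digits = (1, 0, 0, 1, 1, 3)

v_5(a) = 3 ≥ 1, so the series converges in ℤ_5 to 1/(1 − a) = 1/(1 − (-5500)) = 1/5501. Expand this rational in ℤ_5: compute digits iteratively via d_i = x_i mod 5, x_{i+1} = (x_i − d_i)/5. The first 6 digits are (1, 0, 0, 1, 1, 3).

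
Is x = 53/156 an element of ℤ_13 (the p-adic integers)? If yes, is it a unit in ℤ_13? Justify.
x ∉ ℤ_13 (v_13(x) = -1 < 0)

ℤ_13 = {x ∈ ℚ_13 : v_13(x) ≥ 0} and ℤ_13^× = {x ∈ ℤ_13 : v_13(x) = 0}. Here v_13(53/156) = v_13(num) − v_13(den) = -1; compare against these criteria.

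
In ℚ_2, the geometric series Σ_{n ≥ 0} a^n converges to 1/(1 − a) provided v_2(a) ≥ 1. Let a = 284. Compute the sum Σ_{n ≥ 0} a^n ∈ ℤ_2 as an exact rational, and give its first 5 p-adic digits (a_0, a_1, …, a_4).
Σ a^n = 1/(1 − a) = -1/283;  first 5 digits = (1, 0, 1, 1, 0)

v_2(a) = 2 ≥ 1, so the series converges in ℤ_2 to 1/(1 − a) = 1/(1 − 284) = -1/283. Expand this rational in ℤ_2: compute digits iteratively via d_i = x_i mod 2, x_{i+1} = (x_i − d_i)/2. The first 5 digits are (1, 0, 1, 1, 0).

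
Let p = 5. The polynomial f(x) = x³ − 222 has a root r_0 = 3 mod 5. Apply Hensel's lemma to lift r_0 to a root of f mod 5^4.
r_3 = 88 (mod 625)

Hensel: r_{i+1} = r_i − f(r_i)/f′(r_i) mod 5^{i+2}, where f′(x) = 3x². Iterate:
  r_0 = 3 (mod 5)
  r_1 = 13 (mod 25)
  r_2 = 88 (mod 125)
  r_3 = 88 (mod 625)
Final: r = 88 with f(r) ≡ 0 mod 5^4.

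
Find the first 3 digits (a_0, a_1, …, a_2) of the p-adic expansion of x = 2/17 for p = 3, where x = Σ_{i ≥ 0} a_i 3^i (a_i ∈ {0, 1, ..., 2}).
(a_0, …, a_2) = (1, 2, 1)

v_3(2/17) = 0 (numerator and denominator both coprime to 3), so x ∈ ℤ_3^×. Compute digits iteratively via a_i = x_i mod 3, x_{i+1} = (x_i − a_i)/3, with x_0 = x:
  x_0 = 2/17;  a_0 = 1;  x_1 = (x_0 − 1)/3 = -5/17
  x_1 = -5/17;  a_1 = 2;  x_2 = (x_1 − 2)/3 = -13/17
  x_2 = -13/17;  a_2 = 1;  x_3 = (x_2 − 1)/3 = -10/17
Digits: (1, 2, 1).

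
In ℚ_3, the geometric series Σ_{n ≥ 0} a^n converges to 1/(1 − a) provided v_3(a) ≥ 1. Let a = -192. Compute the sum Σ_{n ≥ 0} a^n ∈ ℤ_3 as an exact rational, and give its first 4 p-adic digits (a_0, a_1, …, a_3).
Σ a^n = 1/(1 − a) = 1/193;  first 4 digits = (1, 2, 0, 1)

v_3(a) = 1 ≥ 1, so the series converges in ℤ_3 to 1/(1 − a) = 1/(1 − (-192)) = 1/193. Expand this rational in ℤ_3: compute digits iteratively via d_i = x_i mod 3, x_{i+1} = (x_i − d_i)/3. The first 4 digits are (1, 2, 0, 1).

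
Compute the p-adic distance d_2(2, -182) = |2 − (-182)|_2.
d_2(2, -182) = 1/8

Step 1 — x − y = 2 − (-182) = 184. Step 2 — v_2(184) = 3 (factor: 184 = (2^3 · 23); the sign does not affect v_p). Step 3 — |x − y|_2 = 2^{-3} = 1/8.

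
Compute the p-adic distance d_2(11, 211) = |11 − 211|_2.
d_2(11, 211) = 1/8

Step 1 — x − y = 11 − 211 = -200. Step 2 — v_2(-200) = 3 (factor: -200 = −(2^3 · 25); the sign does not affect v_p). Step 3 — |x − y|_2 = 2^{-3} = 1/8.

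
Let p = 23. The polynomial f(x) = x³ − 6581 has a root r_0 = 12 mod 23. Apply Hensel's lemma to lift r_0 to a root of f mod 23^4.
r_3 = 260050 (mod 279841)

Hensel: r_{i+1} = r_i − f(r_i)/f′(r_i) mod 23^{i+2}, where f′(x) = 3x². Iterate:
  r_0 = 12 (mod 23)
  r_1 = 311 (mod 529)
  r_2 = 4543 (mod 12167)
  r_3 = 260050 (mod 279841)
Final: r = 260050 with f(r) ≡ 0 mod 23^4.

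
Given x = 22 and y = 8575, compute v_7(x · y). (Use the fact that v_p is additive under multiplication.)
v_7(188650) = 3

v_p(x) = 0 (factor: 22 = 7^0 · 22); v_p(y) = 3 (factor: 8575 = 7^3 · 25). Additivity: v_p(xy) = v_p(x) + v_p(y) = 0 + 3 = 3. (Direct check: xy = 188650 = 7^3 · (550).)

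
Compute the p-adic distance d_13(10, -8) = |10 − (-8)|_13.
d_13(10, -8) = 1

Step 1 — x − y = 10 − (-8) = 18. Step 2 — v_13(18) = 0 (factor: 18 = (13^0 · 18); the sign does not affect v_p). Step 3 — |x − y|_13 = 13^{0} = 1.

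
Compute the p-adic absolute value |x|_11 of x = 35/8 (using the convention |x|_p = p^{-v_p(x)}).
|35/8|_11 = 1

Step 1 — compute v_11(x) by factoring powers of 11 out of the numerator and denominator: v_11(35/8) = 0. Step 2 — apply |x|_p = p^{-v_p(x)} = 11^{0} = 1.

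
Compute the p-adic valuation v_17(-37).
v_17(-37) = 0

v_17(n) is the largest exponent k such that 17^k divides n. Factor out: -37 = -17^0 · 37. (Sign doesn't affect v_p.) So v_17(-37) = 0.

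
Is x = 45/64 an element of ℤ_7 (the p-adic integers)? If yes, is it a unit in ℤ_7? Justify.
x ∈ ℤ_7^× (unit); v_7(x) = 0

ℤ_7 = {x ∈ ℚ_7 : v_7(x) ≥ 0} and ℤ_7^× = {x ∈ ℤ_7 : v_7(x) = 0}. Here v_7(45/64) = v_7(num) − v_7(den) = 0; compare against these criteria.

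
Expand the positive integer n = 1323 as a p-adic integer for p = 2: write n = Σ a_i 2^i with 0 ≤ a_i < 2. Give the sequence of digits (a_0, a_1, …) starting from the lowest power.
(a_0, a_1, …) = (1, 1, 0, 1, 0, 1, 0, 0, 1, 0, 1)

Repeated division by 2 gives the digits low-to-high: 1323 = 1 + 1·2^1 + 1·2^3 + 1·2^5 + 1·2^8 + 1·2^10. Digit sequence: (1, 1, 0, 1, 0, 1, 0, 0, 1, 0, 1).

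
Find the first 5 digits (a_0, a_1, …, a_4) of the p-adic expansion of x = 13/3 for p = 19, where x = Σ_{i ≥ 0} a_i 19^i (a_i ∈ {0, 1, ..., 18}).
(a_0, …, a_4) = (17, 12, 12, 12, 12)

v_19(13/3) = 0 (numerator and denominator both coprime to 19), so x ∈ ℤ_19^×. Compute digits iteratively via a_i = x_i mod 19, x_{i+1} = (x_i − a_i)/19, with x_0 = x:
  x_0 = 13/3;  a_0 = 17;  x_1 = (x_0 − 17)/19 = -2/3
  x_1 = -2/3;  a_1 = 12;  x_2 = (x_1 − 12)/19 = -2/3
  x_2 = -2/3;  a_2 = 12;  x_3 = (x_2 − 12)/19 = -2/3
  x_3 = -2/3;  a_3 = 12;  x_4 = (x_3 − 12)/19 = -2/3
  x_4 = -2/3;  a_4 = 12;  x_5 = (x_4 − 12)/19 = -2/3
Digits: (17, 12, 12, 12, 12).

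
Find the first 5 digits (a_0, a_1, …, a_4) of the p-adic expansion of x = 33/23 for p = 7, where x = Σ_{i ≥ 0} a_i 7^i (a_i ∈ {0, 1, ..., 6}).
(a_0, …, a_4) = (6, 3, 1, 1, 5)

v_7(33/23) = 0 (numerator and denominator both coprime to 7), so x ∈ ℤ_7^×. Compute digits iteratively via a_i = x_i mod 7, x_{i+1} = (x_i − a_i)/7, with x_0 = x:
  x_0 = 33/23;  a_0 = 6;  x_1 = (x_0 − 6)/7 = -15/23
  x_1 = -15/23;  a_1 = 3;  x_2 = (x_1 − 3)/7 = -12/23
  x_2 = -12/23;  a_2 = 1;  x_3 = (x_2 − 1)/7 = -5/23
  x_3 = -5/23;  a_3 = 1;  x_4 = (x_3 − 1)/7 = -4/23
  x_4 = -4/23;  a_4 = 5;  x_5 = (x_4 − 5)/7 = -17/23
Digits: (6, 3, 1, 1, 5).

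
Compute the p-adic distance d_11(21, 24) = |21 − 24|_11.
d_11(21, 24) = 1

Step 1 — x − y = 21 − 24 = -3. Step 2 — v_11(-3) = 0 (factor: -3 = −(11^0 · 3); the sign does not affect v_p). Step 3 — |x − y|_11 = 11^{0} = 1.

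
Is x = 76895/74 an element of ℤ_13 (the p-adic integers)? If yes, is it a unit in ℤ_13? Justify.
x ∈ ℤ_13 but not a unit; v_13(x) = 3 > 0

ℤ_13 = {x ∈ ℚ_13 : v_13(x) ≥ 0} and ℤ_13^× = {x ∈ ℤ_13 : v_13(x) = 0}. Here v_13(76895/74) = v_13(num) − v_13(den) = 3; compare against these criteria.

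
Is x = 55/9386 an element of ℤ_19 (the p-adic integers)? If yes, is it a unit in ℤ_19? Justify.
x ∉ ℤ_19 (v_19(x) = -2 < 0)

ℤ_19 = {x ∈ ℚ_19 : v_19(x) ≥ 0} and ℤ_19^× = {x ∈ ℤ_19 : v_19(x) = 0}. Here v_19(55/9386) = v_19(num) − v_19(den) = -2; compare against these criteria.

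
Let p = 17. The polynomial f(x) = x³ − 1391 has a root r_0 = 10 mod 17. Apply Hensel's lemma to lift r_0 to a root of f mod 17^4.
r_3 = 34095 (mod 83521)

Hensel: r_{i+1} = r_i − f(r_i)/f′(r_i) mod 17^{i+2}, where f′(x) = 3x². Iterate:
  r_0 = 10 (mod 17)
  r_1 = 282 (mod 289)
  r_2 = 4617 (mod 4913)
  r_3 = 34095 (mod 83521)
Final: r = 34095 with f(r) ≡ 0 mod 17^4.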